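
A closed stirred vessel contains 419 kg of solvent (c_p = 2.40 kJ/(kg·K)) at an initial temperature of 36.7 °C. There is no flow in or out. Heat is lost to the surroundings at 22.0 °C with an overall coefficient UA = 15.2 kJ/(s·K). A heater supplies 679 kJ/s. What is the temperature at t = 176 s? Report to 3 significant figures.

64.6 °C

M c_p dT/dt = −UA(T − T_amb) + Q̇.
dT/dt = (T_ss − T)/τ with T_ss = T_amb + Q̇/UA = 22.0 + 679/15.2 = 66.671 °C, τ = M c_p/UA = 419·2.40/15.2 = 66.158 s.
Solution: T(t) = T_ss + (T₀ − T_ss) e^(−t/τ).
T(176) = 66.671 + (-29.971)·0.069927 = 64.575 °C.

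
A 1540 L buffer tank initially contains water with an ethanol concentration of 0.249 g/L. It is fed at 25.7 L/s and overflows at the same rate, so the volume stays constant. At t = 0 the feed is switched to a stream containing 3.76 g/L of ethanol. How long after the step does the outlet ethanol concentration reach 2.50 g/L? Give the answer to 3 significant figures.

61.4 s

Accumulation = in − out for the solute gives V dC/dt = Q(C_in − C), so τ = V/Q = 59.922 s.
C(t) = C_in + (C₀ − C_in) e^(−t/τ). Set C = 2.50 and solve for t:
e^(−t/τ) = (C − C_in)/(C₀ − C_in) = (2.50 − 3.76)/(0.249 − 3.76) = 0.35887
t = −τ ln(…) = 59.922 × 1.0248 = 61.408 s.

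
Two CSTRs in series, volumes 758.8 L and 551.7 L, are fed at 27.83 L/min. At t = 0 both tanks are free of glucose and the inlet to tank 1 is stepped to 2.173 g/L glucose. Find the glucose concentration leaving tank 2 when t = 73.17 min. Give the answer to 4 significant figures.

1.773 g/L

Each tank obeys Vᵢ dCᵢ/dt = Q(Cᵢ₋₁ − Cᵢ), so τᵢ = Vᵢ/Q.
τ₁ = 758.8/27.83 = 27.2655 min; τ₂ = 551.7/27.83 = 19.8239 min.
Tank 1: C₁ = C_in(1 − e^(−t/τ₁)). Tank 2 (τ₁ ≠ τ₂): C₂ = C_in[1 − (τ₁ e^(−t/τ₁) − τ₂ e^(−t/τ₂))/(τ₁ − τ₂)].
At t = 73.17: e^(−t/τ₁) = 0.0683163, e^(−t/τ₂) = 0.0249472.
C₂ = 2.173·[1 − (27.2655·0.0683163 − 19.8239·0.0249472)/(7.44161)] = 2.173·0.816152 = 1.77350 g/L.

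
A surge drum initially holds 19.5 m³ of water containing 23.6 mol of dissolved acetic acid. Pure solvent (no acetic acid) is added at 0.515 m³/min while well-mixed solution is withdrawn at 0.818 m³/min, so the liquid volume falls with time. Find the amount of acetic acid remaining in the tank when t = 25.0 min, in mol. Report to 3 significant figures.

6.26 mol

Total volume: dV/dt = Q_in − Q_out = -0.30300 m³/min, so V(t) = 19.5 − 0.30300 t and V(25.0) = 11.925 m³.
No acetic acid enters, so dm/dt = −Q_out · (m/V).
Separate: dm/m = −Q_out dt/V(t) ⇒ ln(m/m₀) = −(Q_out/(Q_in−Q_out)) ln(V/V₀).
m = m₀ (V₀/V)^(Q_out/(Q_in−Q_out)) = 23.6 × (19.5/11.925)^(-2.6997) = 6.2564 mol.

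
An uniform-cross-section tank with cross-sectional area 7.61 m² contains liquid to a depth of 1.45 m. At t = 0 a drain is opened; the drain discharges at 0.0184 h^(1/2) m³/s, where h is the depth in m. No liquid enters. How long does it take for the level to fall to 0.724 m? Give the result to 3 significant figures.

A dh/dt = −Q_out = −0.0184 √h.
This is separable: 2 d(√h)/dt = −0.0184/A, so √h = √h₀ − (0.0184/(2A)) t.
t = 2A(√h₀ − √h)/0.0184 = 2·7.61·(√1.45 − √0.724)/0.0184
  = 15.220 × (1.2042 − 0.85088) / 0.0184 = 292.22 s.

292 s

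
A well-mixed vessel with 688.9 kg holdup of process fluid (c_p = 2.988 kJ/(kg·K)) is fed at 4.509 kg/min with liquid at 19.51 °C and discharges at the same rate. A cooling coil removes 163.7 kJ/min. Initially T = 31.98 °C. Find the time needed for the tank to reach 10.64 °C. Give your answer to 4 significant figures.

308.0 min

Unsteady energy balance on the tank contents: M c_p dT/dt = ṁ c_p (T_in − T) − 163.7.
τ = M/ṁ = 152.783 min; T_ss = T_in − Q̇/(ṁ c_p) = 7.35968 °C.
T(t) = T_ss + (T₀ − T_ss) e^(−t/τ). Set T = 10.64:
e^(−t/τ) = (10.64 − 7.35968)/(31.98 − 7.35968) = 0.133236
t = −152.783 · ln(0.133236) = 307.955 min.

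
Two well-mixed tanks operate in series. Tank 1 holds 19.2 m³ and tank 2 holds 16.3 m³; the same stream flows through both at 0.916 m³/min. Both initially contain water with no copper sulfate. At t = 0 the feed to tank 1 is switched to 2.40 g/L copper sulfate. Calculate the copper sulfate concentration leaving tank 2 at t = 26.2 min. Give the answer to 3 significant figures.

0.942 g/L

Species balance on tank i: dCᵢ/dt = (Cᵢ₋₁ − Cᵢ)/τᵢ with τᵢ = Vᵢ/Q.
τ₁ = 19.2/0.916 = 20.961 min; τ₂ = 16.3/0.916 = 17.795 min.
Solving the cascade with C₁(0)=C₂(0)=0 gives C₂(t) = C_in[1 − (τ₁ e^(−t/τ₁) − τ₂ e^(−t/τ₂))/(τ₁ − τ₂)].
At t = 26.2: e^(−t/τ₁) = 0.28652, e^(−t/τ₂) = 0.22939.
C₂ = 2.40·[1 − (20.961·0.28652 − 17.795·0.22939)/(3.1659)] = 2.40·0.39238 = 0.94170 g/L.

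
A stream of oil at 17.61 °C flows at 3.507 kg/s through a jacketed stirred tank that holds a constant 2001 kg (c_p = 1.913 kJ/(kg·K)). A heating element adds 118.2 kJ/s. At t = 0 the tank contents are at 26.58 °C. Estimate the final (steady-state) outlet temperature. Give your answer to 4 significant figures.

First-law balance (no shaft work): M c_p dT/dt = ṁ c_p (T_in − T) + 118.2.
At steady state dT/dt = 0 ⇒ T_ss = T_in + Q̇/(ṁ c_p) = 17.61 + 118.2/(3.507·1.913) = 35.2284 °C.

35.23 °C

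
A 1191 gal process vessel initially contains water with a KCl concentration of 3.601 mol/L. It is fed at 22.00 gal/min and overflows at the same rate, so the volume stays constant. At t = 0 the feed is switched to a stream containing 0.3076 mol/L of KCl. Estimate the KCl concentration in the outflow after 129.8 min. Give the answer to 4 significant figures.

Mass balance on the solute (V constant): V dC/dt = Q(C_in − C).
Rewrite as dC/dt + C/τ = C_in/τ, τ = V/Q = 54.1364 min.
C approaches C_in exponentially: C(t) = C_in + (C₀ − C_in) e^(−t/τ).
C(129.8) = 0.3076 + (3.601 − 0.3076)·e^(−129.8/54.1364) = 0.3076 + (3.29340)·0.0909315 = 0.607074 mol/L.

0.6071 mol/L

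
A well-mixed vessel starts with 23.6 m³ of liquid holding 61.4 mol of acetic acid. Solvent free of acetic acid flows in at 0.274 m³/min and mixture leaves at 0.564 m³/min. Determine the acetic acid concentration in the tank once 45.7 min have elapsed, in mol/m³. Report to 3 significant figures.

1.19 mol/m³

Total volume: dV/dt = Q_in − Q_out = -0.29000 m³/min, so V(t) = 23.6 − 0.29000 t and V(45.7) = 10.347 m³.
No acetic acid enters, so dm/dt = −Q_out · (m/V).
dm/m = −Q_out dt/(V₀ − 0.29000 t); integrating gives ln(m/m₀) = −(Q_out/(Q_in−Q_out)) ln(V/V₀).
m = m₀ (V₀/V)^(Q_out/(Q_in−Q_out)) = 61.4 × (23.6/10.347)^(-1.9448) = 12.352 mol.
C = m/V = 12.352/10.347 = 1.1938 mol/m³.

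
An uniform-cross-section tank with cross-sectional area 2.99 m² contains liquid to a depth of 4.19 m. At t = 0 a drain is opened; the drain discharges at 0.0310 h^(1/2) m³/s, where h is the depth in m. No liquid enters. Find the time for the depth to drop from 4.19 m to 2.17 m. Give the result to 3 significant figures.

A dh/dt = −Q_out = −0.0310 √h.
This is separable: 2 d(√h)/dt = −0.0310/A, so √h = √h₀ − (0.0310/(2A)) t.
t = 2A(√h₀ − √h)/0.0310 = 2·2.99·(√4.19 − √2.17)/0.0310
  = 5.9800 × (2.0469 − 1.4731) / 0.0310 = 110.70 s.

111 s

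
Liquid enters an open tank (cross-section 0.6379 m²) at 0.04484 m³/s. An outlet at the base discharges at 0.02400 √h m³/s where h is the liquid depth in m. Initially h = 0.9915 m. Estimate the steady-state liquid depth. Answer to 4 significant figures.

Mass balance (ρ constant): A dh/dt = Q_in − 0.02400 √h. At steady state dh/dt = 0:
Q_in = 0.02400 √h_ss ⇒ √h_ss = 0.04484/0.02400 = 1.86833.
h_ss = 1.86833² = 3.49067 m. (Since h₀ = 0.9915 m < h_ss, the level will rise toward this value.)

3.491 m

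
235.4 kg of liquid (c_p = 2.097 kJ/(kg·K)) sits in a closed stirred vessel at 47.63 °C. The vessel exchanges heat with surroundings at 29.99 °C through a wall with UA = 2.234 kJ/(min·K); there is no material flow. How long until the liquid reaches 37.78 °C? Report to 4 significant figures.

180.6 min

Lumped-capacitance energy balance: M c_p dT/dt = UA(T_amb − T).
τ = M c_p/UA = 220.964 min; T_ss = T_amb = 29.9900 °C.
T(t) = T_ss + (T₀ − T_ss)e^(−t/τ); set T = 37.78:
t = −τ ln[(T − T_ss)/(T₀ − T_ss)] = −220.964 · ln(0.441610) = 180.600 min.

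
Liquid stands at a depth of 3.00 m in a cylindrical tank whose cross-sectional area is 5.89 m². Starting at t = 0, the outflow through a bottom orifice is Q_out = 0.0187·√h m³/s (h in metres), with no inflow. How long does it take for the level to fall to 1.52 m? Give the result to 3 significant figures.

With no inflow, A dh/dt = −0.0187 √h.
∫ h^(−1/2) dh = −(0.0187/A) ∫ dt, giving 2√h = 2√h₀ − (0.0187/A) t.
t = 2A(√h₀ − √h)/0.0187 = 2·5.89·(√3.00 − √1.52)/0.0187
  = 11.780 × (1.7321 − 1.2329) / 0.0187 = 314.45 s.

314 s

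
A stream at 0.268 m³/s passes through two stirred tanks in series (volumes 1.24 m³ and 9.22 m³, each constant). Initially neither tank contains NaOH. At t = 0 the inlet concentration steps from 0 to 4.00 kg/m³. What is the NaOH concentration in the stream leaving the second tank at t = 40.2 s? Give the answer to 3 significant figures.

Species balance on tank i: dCᵢ/dt = (Cᵢ₋₁ − Cᵢ)/τᵢ with τᵢ = Vᵢ/Q.
τ₁ = 1.24/0.268 = 4.6269 s; τ₂ = 9.22/0.268 = 34.403 s.
Tank 1: C₁ = C_in(1 − e^(−t/τ₁)). Tank 2 (τ₁ ≠ τ₂): C₂ = C_in[1 − (τ₁ e^(−t/τ₁) − τ₂ e^(−t/τ₂))/(τ₁ − τ₂)].
At t = 40.2: e^(−t/τ₁) = 0.00016853, e^(−t/τ₂) = 0.31083.
C₂ = 4.00·[1 − (4.6269·0.00016853 − 34.403·0.31083)/(-29.776)] = 4.00·0.64089 = 2.5636 kg/m³.

2.56 kg/m³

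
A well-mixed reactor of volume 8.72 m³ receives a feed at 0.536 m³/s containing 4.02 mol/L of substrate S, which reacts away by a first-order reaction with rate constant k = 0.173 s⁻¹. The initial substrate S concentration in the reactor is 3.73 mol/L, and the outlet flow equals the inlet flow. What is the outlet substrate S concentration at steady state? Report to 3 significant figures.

1.05 mol/L

V dC/dt = Q(C_in − C) − k V C.
Steady state (dC/dt = 0): C_ss = Q C_in/(Q + kV) = C_in/(1 + kV/Q).
C_ss = 0.536·4.02/(0.536 + 0.173·8.72) = 2.1547/2.0446 = 1.0539 mol/L.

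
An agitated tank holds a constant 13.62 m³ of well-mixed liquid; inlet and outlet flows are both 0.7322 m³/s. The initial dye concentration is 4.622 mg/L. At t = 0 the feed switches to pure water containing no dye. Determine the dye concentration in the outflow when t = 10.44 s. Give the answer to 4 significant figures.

Accumulation = in − out for the solute gives V dC/dt = Q(C_in − C).
Rewrite as dC/dt + C/τ = C_in/τ, τ = V/Q = 18.6015 s.
Solution: C(t) = C_in + (C₀ − C_in) e^(−t/τ).
C(10.44) = 0 + (4.622 − 0)·e^(−10.44/18.6015) = 0 + (4.62200)·0.570498 = 2.63684 mg/L.

2.637 mg/L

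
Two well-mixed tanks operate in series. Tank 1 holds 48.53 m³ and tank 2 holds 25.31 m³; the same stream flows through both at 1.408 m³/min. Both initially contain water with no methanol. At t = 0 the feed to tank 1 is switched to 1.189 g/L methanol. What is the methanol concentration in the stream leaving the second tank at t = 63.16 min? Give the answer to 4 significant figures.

0.8300 g/L

Each tank obeys Vᵢ dCᵢ/dt = Q(Cᵢ₋₁ − Cᵢ), so τᵢ = Vᵢ/Q.
τ₁ = 48.53/1.408 = 34.4673 min; τ₂ = 25.31/1.408 = 17.9759 min.
Solving the cascade with C₁(0)=C₂(0)=0 gives C₂(t) = C_in[1 − (τ₁ e^(−t/τ₁) − τ₂ e^(−t/τ₂))/(τ₁ − τ₂)].
At t = 63.16: e^(−t/τ₁) = 0.160019, e^(−t/τ₂) = 0.0297894.
C₂ = 1.189·[1 − (34.4673·0.160019 − 17.9759·0.0297894)/(16.4915)] = 1.189·0.698029 = 0.829956 g/L.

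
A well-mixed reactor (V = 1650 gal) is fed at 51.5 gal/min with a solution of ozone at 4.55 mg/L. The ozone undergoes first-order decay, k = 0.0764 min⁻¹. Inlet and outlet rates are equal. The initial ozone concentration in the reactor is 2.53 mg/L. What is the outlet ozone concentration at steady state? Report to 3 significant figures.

1.32 mg/L

Species balance: V dC/dt = Q C_in − Q C − k V C.
At steady state: 0 = Q C_in − (Q + kV) C_ss, so C_ss = Q C_in/(Q + kV).
C_ss = 51.5·4.55/(51.5 + 0.0764·1650) = 234.32/177.56 = 1.3197 mg/L.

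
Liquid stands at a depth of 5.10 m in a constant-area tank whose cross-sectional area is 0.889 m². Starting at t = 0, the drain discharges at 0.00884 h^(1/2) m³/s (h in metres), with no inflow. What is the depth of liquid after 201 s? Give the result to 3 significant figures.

1.59 m

With no inflow, A dh/dt = −0.00884 √h.
∫ h^(−1/2) dh = −(0.00884/A) ∫ dt, giving 2√h = 2√h₀ − (0.00884/A) t.
√h = √5.10 − 0.00884·201/(2·0.889) = 2.2583 − 0.99935 = 1.2590.
h = 1.2590² = 1.5850 m.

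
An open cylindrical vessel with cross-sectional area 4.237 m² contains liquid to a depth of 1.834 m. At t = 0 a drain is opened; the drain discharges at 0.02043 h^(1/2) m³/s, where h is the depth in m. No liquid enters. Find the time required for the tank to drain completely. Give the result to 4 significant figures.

With no inflow, A dh/dt = −0.02043 √h.
This is separable: 2 d(√h)/dt = −0.02043/A, so √h = √h₀ − (0.02043/(2A)) t.
Set h = 0: 2√h₀ = (0.02043/A) t_empty ⇒ t_empty = 2A√h₀/0.02043.
t_empty = 2·4.237·√1.834/0.02043 = 8.47400·1.35425/0.02043 = 561.720 s.

561.7 s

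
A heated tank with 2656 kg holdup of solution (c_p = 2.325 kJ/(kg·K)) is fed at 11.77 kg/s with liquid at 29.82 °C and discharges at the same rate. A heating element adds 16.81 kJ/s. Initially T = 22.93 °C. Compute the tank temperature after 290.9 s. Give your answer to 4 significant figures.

M c_p dT/dt = ṁ c_p (T_in − T) + Q̇.
Rearrange: dT/dt = (T_ss − T)/τ with τ = M/ṁ = 225.658 s and T_ss = T_in + Q̇/(ṁ c_p) = 30.4343 °C.
T approaches T_ss exponentially: T(t) = T_ss + (T₀ − T_ss) e^(−t/τ).
T(290.9) = 30.4343 + (-7.50428)·e^(−290.9/225.658) = 30.4343 + (-7.50428)·0.275514 = 28.3667 °C.

28.37 °C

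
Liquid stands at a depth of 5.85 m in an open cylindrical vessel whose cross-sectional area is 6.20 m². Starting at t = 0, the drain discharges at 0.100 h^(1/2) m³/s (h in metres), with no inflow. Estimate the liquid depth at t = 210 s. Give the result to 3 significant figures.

With no inflow, A dh/dt = −0.100 √h.
This is separable: 2 d(√h)/dt = −0.100/A, so √h = √h₀ − (0.100/(2A)) t.
√h = √5.85 − 0.100·210/(2·6.20) = 2.4187 − 1.6935 = 0.72513.
h = 0.72513² = 0.52581 m.

0.526 m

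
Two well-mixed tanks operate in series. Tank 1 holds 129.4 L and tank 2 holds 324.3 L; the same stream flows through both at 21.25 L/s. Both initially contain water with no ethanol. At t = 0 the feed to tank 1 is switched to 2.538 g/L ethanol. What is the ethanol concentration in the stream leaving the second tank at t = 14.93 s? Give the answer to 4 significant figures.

Species balance on tank i: dCᵢ/dt = (Cᵢ₋₁ − Cᵢ)/τᵢ with τᵢ = Vᵢ/Q.
τ₁ = 129.4/21.25 = 6.08941 s; τ₂ = 324.3/21.25 = 15.2612 s.
Solving the cascade with C₁(0)=C₂(0)=0 gives C₂(t) = C_in[1 − (τ₁ e^(−t/τ₁) − τ₂ e^(−t/τ₂))/(τ₁ − τ₂)].
At t = 14.93: e^(−t/τ₁) = 0.0861387, e^(−t/τ₂) = 0.375950.
C₂ = 2.538·[1 − (6.08941·0.0861387 − 15.2612·0.375950)/(-9.17176)] = 2.538·0.431636 = 1.09549 g/L.

1.095 g/L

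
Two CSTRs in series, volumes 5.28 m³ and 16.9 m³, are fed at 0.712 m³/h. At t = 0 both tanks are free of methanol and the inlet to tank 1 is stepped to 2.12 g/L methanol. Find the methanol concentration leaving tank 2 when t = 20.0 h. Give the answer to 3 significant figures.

Each tank obeys Vᵢ dCᵢ/dt = Q(Cᵢ₋₁ − Cᵢ), so τᵢ = Vᵢ/Q.
τ₁ = 5.28/0.712 = 7.4157 h; τ₂ = 16.9/0.712 = 23.736 h.
Tank 1: C₁ = C_in(1 − e^(−t/τ₁)). Tank 2 (τ₁ ≠ τ₂): C₂ = C_in[1 − (τ₁ e^(−t/τ₁) − τ₂ e^(−t/τ₂))/(τ₁ − τ₂)].
At t = 20.0: e^(−t/τ₁) = 0.067409, e^(−t/τ₂) = 0.43059.
C₂ = 2.12·[1 − (7.4157·0.067409 − 23.736·0.43059)/(-16.320)] = 2.12·0.40439 = 0.85730 g/L.

0.857 g/L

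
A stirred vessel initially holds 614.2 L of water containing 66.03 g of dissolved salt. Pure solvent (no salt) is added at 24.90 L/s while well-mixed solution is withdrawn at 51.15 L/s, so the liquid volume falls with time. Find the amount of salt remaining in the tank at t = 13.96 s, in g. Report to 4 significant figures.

11.26 g

Let m(t) be the amount of salt. Volume: V(t) = V₀ + (Q_in − Q_out) t = 614.2 − 26.2500 t; V(13.96) = 247.750 L.
Species balance (pure solvent in): dm/dt = −Q_out · m/V(t).
Separate: dm/m = −Q_out dt/V(t) ⇒ ln(m/m₀) = −(Q_out/(Q_in−Q_out)) ln(V/V₀).
m = m₀ (V₀/V)^(Q_out/(Q_in−Q_out)) = 66.03 × (614.2/247.750)^(-1.94857) = 11.2571 g.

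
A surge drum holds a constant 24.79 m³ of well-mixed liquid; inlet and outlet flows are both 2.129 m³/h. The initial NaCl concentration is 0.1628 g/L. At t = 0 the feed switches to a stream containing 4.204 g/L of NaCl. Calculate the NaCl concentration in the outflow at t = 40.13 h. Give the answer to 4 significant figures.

4.075 g/L

Accumulation = in − out for the solute gives V dC/dt = Q(C_in − C).
Rewrite as dC/dt + C/τ = C_in/τ, τ = V/Q = 11.6440 h.
Solution: C(t) = C_in + (C₀ − C_in) e^(−t/τ).
C(40.13) = 4.204 + (0.1628 − 4.204)·e^(−40.13/11.6440) = 4.204 + (-4.04120)·0.0318595 = 4.07525 g/L.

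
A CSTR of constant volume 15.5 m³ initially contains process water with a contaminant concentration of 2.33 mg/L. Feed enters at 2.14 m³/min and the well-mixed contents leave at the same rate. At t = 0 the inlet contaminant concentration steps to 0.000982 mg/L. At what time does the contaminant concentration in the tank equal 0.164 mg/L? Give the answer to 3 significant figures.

Accumulation = in − out for the solute gives V dC/dt = Q(C_in − C), so τ = V/Q = 7.2430 min.
C(t) = C_in + (C₀ − C_in) e^(−t/τ). Set C = 0.164 and solve for t:
e^(−t/τ) = (C − C_in)/(C₀ − C_in) = (0.164 − 0.000982)/(2.33 − 0.000982) = 0.069994
t = −τ ln(…) = 7.2430 × 2.6593 = 19.262 min.

19.3 min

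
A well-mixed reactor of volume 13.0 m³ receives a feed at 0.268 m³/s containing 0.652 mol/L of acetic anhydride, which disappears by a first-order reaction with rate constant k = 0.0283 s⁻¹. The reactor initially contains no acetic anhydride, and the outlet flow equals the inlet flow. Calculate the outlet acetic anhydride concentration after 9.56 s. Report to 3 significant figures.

V dC/dt = Q(C_in − C) − k V C.
This is linear with rate a = Q/V + k = 0.048915 s⁻¹.
C_ss = Q C_in/(Q + kV) = 0.27479 mol/L; C(t) = C_ss + (C₀ − C_ss) e^(−a t).
C(9.56) = 0.27479 + (-0.27479)·e^(−0.048915·9.56) = 0.27479 + (-0.27479)·0.62648 = 0.10264 mol/L.

0.103 mol/L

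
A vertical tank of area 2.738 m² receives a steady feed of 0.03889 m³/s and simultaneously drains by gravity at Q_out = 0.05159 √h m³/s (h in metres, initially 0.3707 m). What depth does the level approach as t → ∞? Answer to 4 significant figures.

A dh/dt = Q_in − 0.05159 √h. Steady state requires inflow = outflow:
Q_in = 0.05159 √h_ss ⇒ √h_ss = 0.03889/0.05159 = 0.753828.
h_ss = 0.753828² = 0.568257 m. (Since h₀ = 0.3707 m < h_ss, the level will rise toward this value.)

0.5683 m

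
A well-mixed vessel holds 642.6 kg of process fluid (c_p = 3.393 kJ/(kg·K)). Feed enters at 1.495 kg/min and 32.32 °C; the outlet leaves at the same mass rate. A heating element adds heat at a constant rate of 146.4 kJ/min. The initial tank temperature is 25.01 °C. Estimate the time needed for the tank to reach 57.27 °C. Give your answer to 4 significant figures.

M c_p dT/dt = ṁ c_p (T_in − T) + Q̇.
τ = M/ṁ = 429.833 min; T_ss = T_in + Q̇/(ṁ c_p) = 61.1813 °C.
T(t) = T_ss + (T₀ − T_ss) e^(−t/τ). Set T = 57.27:
e^(−t/τ) = (57.27 − 61.1813)/(25.01 − 61.1813) = 0.108133
t = −429.833 · ln(0.108133) = 956.118 min.

956.1 min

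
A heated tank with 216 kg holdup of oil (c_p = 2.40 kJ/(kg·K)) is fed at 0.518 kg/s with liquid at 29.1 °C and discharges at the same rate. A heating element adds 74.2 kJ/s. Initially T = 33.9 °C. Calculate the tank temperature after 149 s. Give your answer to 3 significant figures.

50.4 °C

Energy balance: M c_p dT/dt = ṁ c_p (T_in − T) + 74.2.
Rearrange: dT/dt = (T_ss − T)/τ with τ = M/ṁ = 416.99 s and T_ss = T_in + Q̇/(ṁ c_p) = 88.785 °C.
T approaches T_ss exponentially: T(t) = T_ss + (T₀ − T_ss) e^(−t/τ).
T(149) = 88.785 + (-54.885)·e^(−149/416.99) = 88.785 + (-54.885)·0.69955 = 50.390 °C.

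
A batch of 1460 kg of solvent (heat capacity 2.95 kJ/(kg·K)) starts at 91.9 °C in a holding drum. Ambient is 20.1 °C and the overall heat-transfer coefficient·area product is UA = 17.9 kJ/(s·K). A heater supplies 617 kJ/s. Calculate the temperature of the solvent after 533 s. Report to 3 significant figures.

58.6 °C

M c_p dT/dt = −UA(T − T_amb) + Q̇.
dT/dt = (T_ss − T)/τ with T_ss = T_amb + Q̇/UA = 20.1 + 617/17.9 = 54.569 °C, τ = M c_p/UA = 1460·2.95/17.9 = 240.61 s.
This is linear first-order; T(t) = T_ss + (T₀ − T_ss) e^(−t/τ).
T(533) = 54.569 + (37.331)·0.10914 = 58.643 °C.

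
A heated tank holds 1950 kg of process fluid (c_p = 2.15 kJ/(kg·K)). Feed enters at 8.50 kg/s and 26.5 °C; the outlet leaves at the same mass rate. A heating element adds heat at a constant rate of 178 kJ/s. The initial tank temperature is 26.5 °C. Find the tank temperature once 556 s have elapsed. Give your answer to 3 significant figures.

35.4 °C

Energy balance: M c_p dT/dt = ṁ c_p (T_in − T) + 178.
Rearrange: dT/dt = (T_ss − T)/τ with τ = M/ṁ = 229.41 s and T_ss = T_in + Q̇/(ṁ c_p) = 36.240 °C.
T approaches T_ss exponentially: T(t) = T_ss + (T₀ − T_ss) e^(−t/τ).
T(556) = 36.240 + (-9.7401)·e^(−556/229.41) = 36.240 + (-9.7401)·0.088603 = 35.377 °C.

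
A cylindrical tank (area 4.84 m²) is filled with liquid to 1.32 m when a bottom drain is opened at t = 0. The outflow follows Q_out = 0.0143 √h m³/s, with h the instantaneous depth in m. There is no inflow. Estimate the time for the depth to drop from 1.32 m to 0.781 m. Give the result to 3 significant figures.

180 s

A dh/dt = −Q_out = −0.0143 √h.
This is separable: 2 d(√h)/dt = −0.0143/A, so √h = √h₀ − (0.0143/(2A)) t.
t = 2A(√h₀ − √h)/0.0143 = 2·4.84·(√1.32 − √0.781)/0.0143
  = 9.6800 × (1.1489 − 0.88374) / 0.0143 = 179.50 s.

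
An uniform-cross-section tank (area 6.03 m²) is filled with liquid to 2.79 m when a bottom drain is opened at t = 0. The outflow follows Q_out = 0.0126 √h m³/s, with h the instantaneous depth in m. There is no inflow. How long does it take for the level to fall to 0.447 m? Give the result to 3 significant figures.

A dh/dt = −Q_out = −0.0126 √h.
∫ h^(−1/2) dh = −(0.0126/A) ∫ dt, giving 2√h = 2√h₀ − (0.0126/A) t.
t = 2A(√h₀ − √h)/0.0126 = 2·6.03·(√2.79 − √0.447)/0.0126
  = 12.060 × (1.6703 − 0.66858) / 0.0126 = 958.82 s.

959 s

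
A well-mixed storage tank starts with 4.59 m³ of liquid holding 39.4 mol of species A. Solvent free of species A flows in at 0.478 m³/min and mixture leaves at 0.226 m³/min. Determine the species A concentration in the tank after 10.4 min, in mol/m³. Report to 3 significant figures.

Total volume: dV/dt = Q_in − Q_out = 0.25200 m³/min, so V(t) = 4.59 + 0.25200 t and V(10.4) = 7.2108 m³.
No species A enters, so dm/dt = −Q_out · (m/V).
Separate: dm/m = −Q_out dt/V(t) ⇒ ln(m/m₀) = −(Q_out/(Q_in−Q_out)) ln(V/V₀).
m = m₀ (V₀/V)^(Q_out/(Q_in−Q_out)) = 39.4 × (4.59/7.2108)^(0.89683) = 26.276 mol.
C = m/V = 26.276/7.2108 = 3.6440 mol/m³.

3.64 mol/m³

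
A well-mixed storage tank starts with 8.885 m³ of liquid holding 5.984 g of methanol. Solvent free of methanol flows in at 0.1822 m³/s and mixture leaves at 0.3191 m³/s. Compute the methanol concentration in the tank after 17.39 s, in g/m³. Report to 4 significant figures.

Total volume: dV/dt = Q_in − Q_out = -0.136900 m³/s, so V(t) = 8.885 − 0.136900 t and V(17.39) = 6.50431 m³.
Solute balance: dm/dt = 0 − Q_out C = −Q_out m/V(t).
dm/m = −Q_out dt/(V₀ − 0.136900 t); integrating gives ln(m/m₀) = −(Q_out/(Q_in−Q_out)) ln(V/V₀).
m = m₀ (V₀/V)^(Q_out/(Q_in−Q_out)) = 5.984 × (8.885/6.50431)^(-2.33090) = 2.89239 g.
C = m/V = 2.89239/6.50431 = 0.444688 g/m³.

0.4447 g/m³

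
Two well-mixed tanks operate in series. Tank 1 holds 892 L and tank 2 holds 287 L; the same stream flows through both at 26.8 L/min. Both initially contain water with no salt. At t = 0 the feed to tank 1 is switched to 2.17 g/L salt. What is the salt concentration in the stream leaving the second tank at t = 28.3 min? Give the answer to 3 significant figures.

Time constants: τᵢ = Vᵢ/Q for each well-mixed tank.
τ₁ = 892/26.8 = 33.284 min; τ₂ = 287/26.8 = 10.709 min.
Tank 1: C₁ = C_in(1 − e^(−t/τ₁)). Tank 2 (τ₁ ≠ τ₂): C₂ = C_in[1 − (τ₁ e^(−t/τ₁) − τ₂ e^(−t/τ₂))/(τ₁ − τ₂)].
At t = 28.3: e^(−t/τ₁) = 0.42730, e^(−t/τ₂) = 0.071173.
C₂ = 2.17·[1 − (33.284·0.42730 − 10.709·0.071173)/(22.575)] = 2.17·0.40376 = 0.87616 g/L.

0.876 g/L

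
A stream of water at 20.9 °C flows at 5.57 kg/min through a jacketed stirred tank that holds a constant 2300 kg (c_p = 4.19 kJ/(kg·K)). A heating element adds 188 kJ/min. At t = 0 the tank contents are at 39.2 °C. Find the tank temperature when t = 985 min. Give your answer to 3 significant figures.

Unsteady energy balance on the tank contents: M c_p dT/dt = ṁ c_p (T_in − T) + 188.
τ = M/ṁ = 412.93 min; T_ss = T_in + Q̇/(ṁ c_p) = 20.9 + 188/(5.57·4.19) = 28.955 °C.
T approaches T_ss exponentially: T(t) = T_ss + (T₀ − T_ss) e^(−t/τ).
T(985) = 28.955 + (10.245)·e^(−985/412.93) = 28.955 + (10.245)·0.092051 = 29.898 °C.

29.9 °C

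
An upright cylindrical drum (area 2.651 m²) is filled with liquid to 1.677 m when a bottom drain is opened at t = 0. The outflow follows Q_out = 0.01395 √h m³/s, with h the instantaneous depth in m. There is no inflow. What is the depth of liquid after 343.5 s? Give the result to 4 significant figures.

0.1530 m

Mass balance (ρ constant): A dh/dt = −0.01395 √h.
Separate and integrate: 2(√h − √h₀) = −(0.01395/A) t.
√h = √1.677 − 0.01395·343.5/(2·2.651) = 1.29499 − 0.903777 = 0.391213.
h = 0.391213² = 0.153048 m.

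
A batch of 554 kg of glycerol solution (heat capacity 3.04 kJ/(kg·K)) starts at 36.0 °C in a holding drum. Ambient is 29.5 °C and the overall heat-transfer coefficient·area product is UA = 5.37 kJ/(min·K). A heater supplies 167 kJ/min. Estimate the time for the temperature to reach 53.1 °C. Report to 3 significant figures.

373 min

Lumped-capacitance energy balance: M c_p dT/dt = UA(T_amb − T) + Q̇.
τ = M c_p/UA = 313.62 min; T_ss = T_amb + Q̇/UA = 29.5 + 167/5.37 = 60.599 °C.
T(t) = T_ss + (T₀ − T_ss)e^(−t/τ); set T = 53.1:
t = −τ ln[(T − T_ss)/(T₀ − T_ss)] = −313.62 · ln(0.30484) = 372.57 min.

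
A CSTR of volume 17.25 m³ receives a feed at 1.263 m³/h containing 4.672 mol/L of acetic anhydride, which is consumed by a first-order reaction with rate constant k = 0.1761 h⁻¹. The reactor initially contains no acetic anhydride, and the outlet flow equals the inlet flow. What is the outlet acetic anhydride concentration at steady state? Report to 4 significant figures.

1.372 mol/L

Accumulation = in − out − consumed: V dC/dt = Q C_in − Q C − k V C.
Steady state (dC/dt = 0): C_ss = Q C_in/(Q + kV) = C_in/(1 + kV/Q).
C_ss = 1.263·4.672/(1.263 + 0.1761·17.25) = 5.90074/4.30072 = 1.37203 mol/L.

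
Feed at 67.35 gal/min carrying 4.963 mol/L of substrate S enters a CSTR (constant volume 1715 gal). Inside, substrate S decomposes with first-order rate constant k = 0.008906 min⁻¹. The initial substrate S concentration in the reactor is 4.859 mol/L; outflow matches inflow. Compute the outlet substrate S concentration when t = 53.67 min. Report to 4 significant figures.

4.107 mol/L

Species balance: V dC/dt = Q C_in − Q C − k V C.
This is linear with rate a = Q/V + k = 0.0481771 min⁻¹.
C_ss = Q C_in/(Q + kV) = 4.04554 mol/L; C(t) = C_ss + (C₀ − C_ss) e^(−a t).
C(53.67) = 4.04554 + (0.813458)·e^(−0.0481771·53.67) = 4.04554 + (0.813458)·0.0753458 = 4.10683 mol/L.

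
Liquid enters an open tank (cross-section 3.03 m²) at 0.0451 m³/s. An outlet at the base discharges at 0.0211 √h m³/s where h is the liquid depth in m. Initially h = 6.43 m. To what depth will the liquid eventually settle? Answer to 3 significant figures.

Unsteady balance on liquid volume: A dh/dt = Q_in − 0.0211 √h. At steady state dh/dt = 0:
Q_in = 0.0211 √h_ss ⇒ √h_ss = 0.0451/0.0211 = 2.1374.
h_ss = 2.1374² = 4.5687 m. (Since h₀ = 6.43 m > h_ss, the level will fall toward this value.)

4.57 m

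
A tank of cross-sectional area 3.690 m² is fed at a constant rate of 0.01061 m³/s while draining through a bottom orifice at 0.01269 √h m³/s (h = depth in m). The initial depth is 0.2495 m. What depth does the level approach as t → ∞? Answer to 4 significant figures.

0.6990 m

Level balance: A dh/dt = 0.01061 − 0.01269 √h. Setting dh/dt = 0:
Q_in = 0.01269 √h_ss ⇒ √h_ss = 0.01061/0.01269 = 0.836091.
h_ss = 0.836091² = 0.699049 m. (Since h₀ = 0.2495 m < h_ss, the level will rise toward this value.)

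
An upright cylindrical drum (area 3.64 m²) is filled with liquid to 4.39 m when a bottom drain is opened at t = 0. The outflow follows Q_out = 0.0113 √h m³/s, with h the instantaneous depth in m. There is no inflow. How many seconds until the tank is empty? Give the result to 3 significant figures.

With no inflow, A dh/dt = −0.0113 √h.
This is separable: 2 d(√h)/dt = −0.0113/A, so √h = √h₀ − (0.0113/(2A)) t.
Tank is empty when √h = 0: t_empty = 2A√h₀/0.0113.
t_empty = 2·3.64·√4.39/0.0113 = 7.2800·2.0952/0.0113 = 1349.8 s.

1350 s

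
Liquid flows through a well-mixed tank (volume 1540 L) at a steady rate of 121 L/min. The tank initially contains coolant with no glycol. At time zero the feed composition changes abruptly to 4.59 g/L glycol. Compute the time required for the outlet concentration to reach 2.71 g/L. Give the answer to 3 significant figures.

Mass balance on the solute (V constant): V dC/dt = Q(C_in − C), so τ = V/Q = 12.727 min.
C(t) = C_in + (C₀ − C_in) e^(−t/τ). Set C = 2.71 and solve for t:
e^(−t/τ) = (C − C_in)/(C₀ − C_in) = (2.71 − 4.59)/(0 − 4.59) = 0.40959
t = −τ ln(…) = 12.727 × 0.89261 = 11.360 min.

11.4 min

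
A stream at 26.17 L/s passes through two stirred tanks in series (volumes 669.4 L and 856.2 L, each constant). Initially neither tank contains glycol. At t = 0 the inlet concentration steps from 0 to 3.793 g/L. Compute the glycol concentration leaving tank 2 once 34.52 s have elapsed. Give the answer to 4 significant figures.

Species balance on tank i: dCᵢ/dt = (Cᵢ₋₁ − Cᵢ)/τᵢ with τᵢ = Vᵢ/Q.
τ₁ = 669.4/26.17 = 25.5789 s; τ₂ = 856.2/26.17 = 32.7169 s.
Tank 1: C₁ = C_in(1 − e^(−t/τ₁)). Tank 2 (τ₁ ≠ τ₂): C₂ = C_in[1 − (τ₁ e^(−t/τ₁) − τ₂ e^(−t/τ₂))/(τ₁ − τ₂)].
At t = 34.52: e^(−t/τ₁) = 0.259357, e^(−t/τ₂) = 0.348153.
C₂ = 3.793·[1 − (25.5789·0.259357 − 32.7169·0.348153)/(-7.13794)] = 3.793·0.333647 = 1.26552 g/L.

1.266 g/L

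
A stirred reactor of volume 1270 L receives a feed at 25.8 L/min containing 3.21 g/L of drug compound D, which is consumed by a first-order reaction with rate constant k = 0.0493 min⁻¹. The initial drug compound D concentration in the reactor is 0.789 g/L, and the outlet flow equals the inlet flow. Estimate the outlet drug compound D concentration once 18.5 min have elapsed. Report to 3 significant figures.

0.896 g/L

Accumulation = in − out − consumed: V dC/dt = Q C_in − Q C − k V C.
This is linear with rate a = Q/V + k = 0.069615 min⁻¹.
C_ss = Q C_in/(Q + kV) = 0.93674 g/L; C(t) = C_ss + (C₀ − C_ss) e^(−a t).
C(18.5) = 0.93674 + (-0.14774)·e^(−0.069615·18.5) = 0.93674 + (-0.14774)·0.27586 = 0.89598 g/L.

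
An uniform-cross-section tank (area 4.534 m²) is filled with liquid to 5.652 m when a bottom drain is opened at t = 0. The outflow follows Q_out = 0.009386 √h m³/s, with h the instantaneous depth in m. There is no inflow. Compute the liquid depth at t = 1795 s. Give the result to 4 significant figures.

0.2698 m

With no inflow, A dh/dt = −0.009386 √h.
Separate and integrate: 2(√h − √h₀) = −(0.009386/A) t.
√h = √5.652 − 0.009386·1795/(2·4.534) = 2.37739 − 1.85795 = 0.519446.
h = 0.519446² = 0.269824 m.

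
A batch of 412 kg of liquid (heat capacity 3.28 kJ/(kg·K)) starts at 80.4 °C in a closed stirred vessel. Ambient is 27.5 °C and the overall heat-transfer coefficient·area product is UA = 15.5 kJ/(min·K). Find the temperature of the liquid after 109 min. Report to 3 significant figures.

42.7 °C

M c_p dT/dt = −UA(T − T_amb).
dT/dt = (T_ss − T)/τ with T_ss = T_amb = 27.500 °C, τ = M c_p/UA = 412·3.28/15.5 = 87.185 min.
T approaches T_ss exponentially: T(t) = T_ss + (T₀ − T_ss) e^(−t/τ).
T(109) = 27.500 + (52.900)·0.28644 = 42.653 °C.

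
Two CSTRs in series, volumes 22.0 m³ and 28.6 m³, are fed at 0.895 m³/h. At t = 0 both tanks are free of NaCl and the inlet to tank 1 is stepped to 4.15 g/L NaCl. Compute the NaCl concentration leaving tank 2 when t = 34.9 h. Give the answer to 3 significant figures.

Species balance on tank i: dCᵢ/dt = (Cᵢ₋₁ − Cᵢ)/τᵢ with τᵢ = Vᵢ/Q.
τ₁ = 22.0/0.895 = 24.581 h; τ₂ = 28.6/0.895 = 31.955 h.
Solving the cascade with C₁(0)=C₂(0)=0 gives C₂(t) = C_in[1 − (τ₁ e^(−t/τ₁) − τ₂ e^(−t/τ₂))/(τ₁ − τ₂)].
At t = 34.9: e^(−t/τ₁) = 0.24176, e^(−t/τ₂) = 0.33549.
C₂ = 4.15·[1 − (24.581·0.24176 − 31.955·0.33549)/(-7.3743)] = 4.15·0.35207 = 1.4611 g/L.

1.46 g/L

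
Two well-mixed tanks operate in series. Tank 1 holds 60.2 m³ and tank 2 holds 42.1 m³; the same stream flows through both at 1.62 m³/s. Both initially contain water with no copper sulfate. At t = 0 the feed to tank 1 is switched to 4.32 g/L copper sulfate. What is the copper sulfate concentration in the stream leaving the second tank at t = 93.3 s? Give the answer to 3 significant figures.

3.43 g/L

Species balance on tank i: dCᵢ/dt = (Cᵢ₋₁ − Cᵢ)/τᵢ with τᵢ = Vᵢ/Q.
τ₁ = 60.2/1.62 = 37.160 s; τ₂ = 42.1/1.62 = 25.988 s.
Tank 1: C₁ = C_in(1 − e^(−t/τ₁)). Tank 2 (τ₁ ≠ τ₂): C₂ = C_in[1 − (τ₁ e^(−t/τ₁) − τ₂ e^(−t/τ₂))/(τ₁ − τ₂)].
At t = 93.3: e^(−t/τ₁) = 0.081209, e^(−t/τ₂) = 0.027594.
C₂ = 4.32·[1 − (37.160·0.081209 − 25.988·0.027594)/(11.173)] = 4.32·0.79408 = 3.4304 g/L.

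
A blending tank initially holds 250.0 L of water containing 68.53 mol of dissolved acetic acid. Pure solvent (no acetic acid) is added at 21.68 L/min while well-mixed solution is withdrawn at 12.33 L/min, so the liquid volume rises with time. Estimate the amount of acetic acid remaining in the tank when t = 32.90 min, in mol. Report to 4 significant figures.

23.79 mol

Total volume: dV/dt = Q_in − Q_out = 9.35000 L/min, so V(t) = 250.0 + 9.35000 t and V(32.90) = 557.615 L.
Solute balance: dm/dt = 0 − Q_out C = −Q_out m/V(t).
dm/m = −Q_out dt/(V₀ + 9.35000 t); integrating gives ln(m/m₀) = −(Q_out/(Q_in−Q_out)) ln(V/V₀).
m = m₀ (V₀/V)^(Q_out/(Q_in−Q_out)) = 68.53 × (250.0/557.615)^(1.31872) = 23.7929 mol.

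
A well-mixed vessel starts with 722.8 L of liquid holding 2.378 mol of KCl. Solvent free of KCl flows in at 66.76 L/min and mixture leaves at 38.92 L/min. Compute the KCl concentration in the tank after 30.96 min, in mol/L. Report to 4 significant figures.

Total volume: dV/dt = Q_in − Q_out = 27.8400 L/min, so V(t) = 722.8 + 27.8400 t and V(30.96) = 1584.73 L.
Species balance (pure solvent in): dm/dt = −Q_out · m/V(t).
Separate: dm/m = −Q_out dt/V(t) ⇒ ln(m/m₀) = −(Q_out/(Q_in−Q_out)) ln(V/V₀).
m = m₀ (V₀/V)^(Q_out/(Q_in−Q_out)) = 2.378 × (722.8/1584.73)^(1.39799) = 0.793573 mol.
C = m/V = 0.793573/1584.73 = 0.000500764 mol/L.

0.0005008 mol/L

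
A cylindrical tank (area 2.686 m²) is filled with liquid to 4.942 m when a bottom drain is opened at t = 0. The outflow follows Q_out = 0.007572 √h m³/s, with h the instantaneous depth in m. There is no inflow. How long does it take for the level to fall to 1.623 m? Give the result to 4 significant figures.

673.3 s

Volume balance on the tank: A dh/dt = −0.007572 √h.
This is separable: 2 d(√h)/dt = −0.007572/A, so √h = √h₀ − (0.007572/(2A)) t.
t = 2A(√h₀ − √h)/0.007572 = 2·2.686·(√4.942 − √1.623)/0.007572
  = 5.37200 × (2.22306 − 1.27397) / 0.007572 = 673.338 s.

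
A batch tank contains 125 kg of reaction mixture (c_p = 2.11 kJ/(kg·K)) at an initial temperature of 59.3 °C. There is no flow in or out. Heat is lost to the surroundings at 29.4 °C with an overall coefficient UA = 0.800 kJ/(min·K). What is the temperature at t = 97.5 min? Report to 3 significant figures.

51.6 °C

M c_p dT/dt = −UA(T − T_amb).
dT/dt = (T_ss − T)/τ with T_ss = T_amb = 29.400 °C, τ = M c_p/UA = 125·2.11/0.800 = 329.69 min.
Integrating: T(t) = T_ss + (T₀ − T_ss) e^(−t/τ).
T(97.5) = 29.400 + (29.900)·0.74398 = 51.645 °C.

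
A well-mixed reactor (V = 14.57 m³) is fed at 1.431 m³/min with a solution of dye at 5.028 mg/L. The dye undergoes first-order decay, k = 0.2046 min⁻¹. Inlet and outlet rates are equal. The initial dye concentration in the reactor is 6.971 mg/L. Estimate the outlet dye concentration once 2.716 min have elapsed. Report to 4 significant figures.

Accumulation = in − out − consumed: V dC/dt = Q C_in − Q C − k V C.
dC/dt = (Q/V) C_in − (Q/V + k) C; effective rate a = Q/V + k = 0.0982155 + 0.2046 = 0.302816 min⁻¹.
C_ss = Q C_in/(Q + kV) = 1.63079 mg/L; C(t) = C_ss + (C₀ − C_ss) e^(−a t).
C(2.716) = 1.63079 + (5.34021)·e^(−0.302816·2.716) = 1.63079 + (5.34021)·0.439355 = 3.97704 mg/L.

3.977 mg/L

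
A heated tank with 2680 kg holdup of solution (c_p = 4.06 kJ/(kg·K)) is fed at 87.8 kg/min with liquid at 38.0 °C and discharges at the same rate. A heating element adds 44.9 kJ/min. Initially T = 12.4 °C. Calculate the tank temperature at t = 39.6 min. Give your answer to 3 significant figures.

M c_p dT/dt = ṁ c_p (T_in − T) + Q̇.
Rearrange: dT/dt = (T_ss − T)/τ with τ = M/ṁ = 30.524 min and T_ss = T_in + Q̇/(ṁ c_p) = 38.126 °C.
T approaches T_ss exponentially: T(t) = T_ss + (T₀ − T_ss) e^(−t/τ).
T(39.6) = 38.126 + (-25.726)·e^(−39.6/30.524) = 38.126 + (-25.726)·0.27326 = 31.096 °C.

31.1 °C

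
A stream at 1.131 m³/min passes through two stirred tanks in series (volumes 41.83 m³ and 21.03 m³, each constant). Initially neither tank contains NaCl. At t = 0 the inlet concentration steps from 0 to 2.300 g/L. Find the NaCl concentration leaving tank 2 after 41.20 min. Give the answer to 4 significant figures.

Each tank obeys Vᵢ dCᵢ/dt = Q(Cᵢ₋₁ − Cᵢ), so τᵢ = Vᵢ/Q.
τ₁ = 41.83/1.131 = 36.9850 min; τ₂ = 21.03/1.131 = 18.5942 min.
Tank 1: C₁ = C_in(1 − e^(−t/τ₁)). Tank 2 (τ₁ ≠ τ₂): C₂ = C_in[1 − (τ₁ e^(−t/τ₁) − τ₂ e^(−t/τ₂))/(τ₁ − τ₂)].
At t = 41.20: e^(−t/τ₁) = 0.328255, e^(−t/τ₂) = 0.109072.
C₂ = 2.300·[1 − (36.9850·0.328255 − 18.5942·0.109072)/(18.3908)] = 2.300·0.450139 = 1.03532 g/L.

1.035 g/L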